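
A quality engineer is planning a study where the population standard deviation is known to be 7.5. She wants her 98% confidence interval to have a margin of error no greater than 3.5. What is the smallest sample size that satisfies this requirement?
n ≥ 25

For margin E ≤ 3.5:
n ≥ (z* · σ / E)²
n ≥ (2.326 · 7.5 / 3.5)²
n ≥ 24.84

Minimum n = 25 (rounding up)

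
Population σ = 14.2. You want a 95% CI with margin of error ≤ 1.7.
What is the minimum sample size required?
n ≥ 269

For margin E ≤ 1.7:
n ≥ (z* · σ / E)²
n ≥ (1.960 · 14.2 / 1.7)²
n ≥ 268.03

Minimum n = 269 (rounding up)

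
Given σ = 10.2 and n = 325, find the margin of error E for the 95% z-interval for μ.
Margin of error = 1.11

Margin of error = z* · σ/√n
= 1.960 · 10.2/√325
= 1.960 · 10.2/18.0278
= 1.11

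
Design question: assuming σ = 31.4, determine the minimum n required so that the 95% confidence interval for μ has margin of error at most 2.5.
n ≥ 607

For margin E ≤ 2.5:
n ≥ (z* · σ / E)²
n ≥ (1.960 · 31.4 / 2.5)²
n ≥ 606.03

Minimum n = 607 (rounding up)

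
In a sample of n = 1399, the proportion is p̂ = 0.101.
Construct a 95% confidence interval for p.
(0.085, 0.117)

Proportion CI:
SE = √(p̂(1-p̂)/n) = √(0.101 · 0.899 / 1399) = 0.00806

z* = 1.960
Margin = z* · SE = 1.960 · 0.00806 = 0.0158

CI: 0.101 ± 0.0158 = (0.085, 0.117)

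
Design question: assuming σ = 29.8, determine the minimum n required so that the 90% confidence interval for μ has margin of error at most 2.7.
n ≥ 330

For margin E ≤ 2.7:
n ≥ (z* · σ / E)²
n ≥ (1.645 · 29.8 / 2.7)²
n ≥ 329.64

Minimum n = 330 (rounding up)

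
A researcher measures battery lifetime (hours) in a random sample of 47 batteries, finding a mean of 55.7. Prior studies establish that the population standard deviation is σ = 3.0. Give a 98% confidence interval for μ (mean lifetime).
(54.68, 56.72)

z-interval (σ known):
z* = 2.326 for 98% confidence

Margin of error = z* · σ/√n = 2.326 · 3.0/√47 = 1.02

CI: (55.7 - 1.02, 55.7 + 1.02) = (54.68, 56.72)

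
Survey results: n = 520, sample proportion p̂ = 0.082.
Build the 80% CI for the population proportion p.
(0.067, 0.097)

Proportion CI:
SE = √(p̂(1-p̂)/n) = √(0.082 · 0.918 / 520) = 0.01203

z* = 1.282
Margin = z* · SE = 1.282 · 0.01203 = 0.0154

CI: 0.082 ± 0.0154 = (0.067, 0.097)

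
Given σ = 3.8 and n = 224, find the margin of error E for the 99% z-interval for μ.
Margin of error = 0.65

Margin of error = z* · σ/√n
= 2.576 · 3.8/√224
= 2.576 · 3.8/14.9666
= 0.65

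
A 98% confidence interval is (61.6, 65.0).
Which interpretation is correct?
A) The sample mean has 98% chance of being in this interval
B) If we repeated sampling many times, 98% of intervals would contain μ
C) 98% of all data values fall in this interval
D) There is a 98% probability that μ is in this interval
B

A) Wrong — x̄ is observed and sits in the interval by construction.
B) Correct — this is the frequentist long-run coverage interpretation.
C) Wrong — a CI is about the parameter μ, not individual data values.
D) Wrong — μ is fixed; the randomness lives in the interval, not in μ.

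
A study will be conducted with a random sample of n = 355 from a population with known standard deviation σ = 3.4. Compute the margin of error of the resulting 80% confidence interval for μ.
Margin of error = 0.23

Margin of error = z* · σ/√n
= 1.282 · 3.4/√355
= 1.282 · 3.4/18.8414
= 0.23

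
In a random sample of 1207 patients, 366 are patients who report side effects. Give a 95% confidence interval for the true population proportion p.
(0.277, 0.329)

Proportion CI:
p̂ = 366/1207 = 0.30323
SE = √(p̂(1-p̂)/n) = √(0.30323 · 0.69677 / 1207) = 0.01323

z* = 1.960
Margin = z* · SE = 1.960 · 0.01323 = 0.0259

CI: 0.30323 ± 0.0259 = (0.277, 0.329)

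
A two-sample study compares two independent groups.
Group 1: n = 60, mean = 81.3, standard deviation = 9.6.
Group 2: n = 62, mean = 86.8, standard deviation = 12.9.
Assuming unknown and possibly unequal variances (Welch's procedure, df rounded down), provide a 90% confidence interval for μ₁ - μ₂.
(-8.91, -2.09)

Difference: x̄₁ - x̄₂ = -5.50
SE = √(s₁²/n₁ + s₂²/n₂) = √(9.6²/60 + 12.9²/62) = 2.0543
df = 112.65 → 112 (Welch–Satterthwaite, rounded down)
t* = 1.659

CI: -5.50 ± 1.659 · 2.0543 = -5.50 ± 3.41 = (-8.91, -2.09)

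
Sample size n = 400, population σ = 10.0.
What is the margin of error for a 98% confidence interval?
Margin of error = 1.16

Margin of error = z* · σ/√n
= 2.326 · 10.0/√400
= 2.326 · 10.0/20.0000
= 1.16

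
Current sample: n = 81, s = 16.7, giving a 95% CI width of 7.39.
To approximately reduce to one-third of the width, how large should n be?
n ≈ 729

CI width ∝ 1/√n
To reduce width by factor 3, need √n to grow by 3 → need 3² = 9 times as many samples.

Current: n = 81, width = 7.39
New: n = 729, width ≈ 2.43

Width reduced by factor of 7.39/2.43 = 3.04.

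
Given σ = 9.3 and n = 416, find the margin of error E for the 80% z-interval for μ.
Margin of error = 0.58

Margin of error = z* · σ/√n
= 1.282 · 9.3/√416
= 1.282 · 9.3/20.3961
= 0.58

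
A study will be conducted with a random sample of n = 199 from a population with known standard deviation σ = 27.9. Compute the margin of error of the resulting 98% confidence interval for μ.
Margin of error = 4.60

Margin of error = z* · σ/√n
= 2.326 · 27.9/√199
= 2.326 · 27.9/14.1067
= 4.60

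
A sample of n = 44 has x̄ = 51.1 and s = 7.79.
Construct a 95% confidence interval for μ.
(48.73, 53.47)

t-interval (σ unknown):
df = n - 1 = 43
t* = 2.017 for 95% confidence

Margin of error = t* · s/√n = 2.017 · 7.79/√44 = 2.37

CI: (48.73, 53.47)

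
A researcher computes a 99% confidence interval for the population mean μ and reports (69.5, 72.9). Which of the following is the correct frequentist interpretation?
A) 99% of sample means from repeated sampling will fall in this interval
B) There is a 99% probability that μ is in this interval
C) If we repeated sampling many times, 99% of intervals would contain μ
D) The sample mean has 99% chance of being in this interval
C

A) Wrong — coverage applies to intervals containing μ, not to future x̄ values.
B) Wrong — μ is fixed; the randomness lives in the interval, not in μ.
C) Correct — this is the frequentist long-run coverage interpretation.
D) Wrong — x̄ is observed and sits in the interval by construction.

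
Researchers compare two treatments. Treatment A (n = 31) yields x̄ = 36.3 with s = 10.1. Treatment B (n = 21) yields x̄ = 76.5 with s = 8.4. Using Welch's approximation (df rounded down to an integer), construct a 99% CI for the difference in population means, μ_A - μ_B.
(-47.12, -33.28)

Difference: x̄₁ - x̄₂ = -40.20
SE = √(s₁²/n₁ + s₂²/n₂) = √(10.1²/31 + 8.4²/21) = 2.5789
df = 47.80 → 47 (Welch–Satterthwaite, rounded down)
t* = 2.685

CI: -40.20 ± 2.685 · 2.5789 = -40.20 ± 6.92 = (-47.12, -33.28)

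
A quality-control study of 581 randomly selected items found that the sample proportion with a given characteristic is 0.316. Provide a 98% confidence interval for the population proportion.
(0.271, 0.361)

Proportion CI:
SE = √(p̂(1-p̂)/n) = √(0.316 · 0.684 / 581) = 0.01929

z* = 2.326
Margin = z* · SE = 2.326 · 0.01929 = 0.0449

CI: 0.316 ± 0.0449 = (0.271, 0.361)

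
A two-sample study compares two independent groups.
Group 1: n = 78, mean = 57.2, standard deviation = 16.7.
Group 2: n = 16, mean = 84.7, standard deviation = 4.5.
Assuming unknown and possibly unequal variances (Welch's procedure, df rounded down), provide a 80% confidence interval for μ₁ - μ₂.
(-30.34, -24.66)

Difference: x̄₁ - x̄₂ = -27.50
SE = √(s₁²/n₁ + s₂²/n₂) = √(16.7²/78 + 4.5²/16) = 2.2003
df = 85.91 → 85 (Welch–Satterthwaite, rounded down)
t* = 1.292

CI: -27.50 ± 1.292 · 2.2003 = -27.50 ± 2.84 = (-30.34, -24.66)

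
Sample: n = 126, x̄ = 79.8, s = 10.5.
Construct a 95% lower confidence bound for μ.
μ ≥ 78.25

Lower bound (one-sided):
t* = 1.657 (one-sided for 95%)
Lower bound = x̄ - t* · s/√n = 79.8 - 1.657 · 10.5/√126 = 78.25

We are 95% confident that μ ≥ 78.25.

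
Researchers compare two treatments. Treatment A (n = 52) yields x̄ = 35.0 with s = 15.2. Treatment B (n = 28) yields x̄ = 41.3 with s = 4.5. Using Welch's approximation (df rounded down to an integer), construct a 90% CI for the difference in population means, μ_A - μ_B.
(-10.09, -2.51)

Difference: x̄₁ - x̄₂ = -6.30
SE = √(s₁²/n₁ + s₂²/n₂) = √(15.2²/52 + 4.5²/28) = 2.2729
df = 65.67 → 65 (Welch–Satterthwaite, rounded down)
t* = 1.669

CI: -6.30 ± 1.669 · 2.2729 = -6.30 ± 3.79 = (-10.09, -2.51)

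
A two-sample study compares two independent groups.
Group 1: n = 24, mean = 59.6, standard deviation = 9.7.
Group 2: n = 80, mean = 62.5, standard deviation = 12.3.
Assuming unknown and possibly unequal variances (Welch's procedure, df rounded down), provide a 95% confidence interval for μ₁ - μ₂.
(-7.75, 1.95)

Difference: x̄₁ - x̄₂ = -2.90
SE = √(s₁²/n₁ + s₂²/n₂) = √(9.7²/24 + 12.3²/80) = 2.4107
df = 47.33 → 47 (Welch–Satterthwaite, rounded down)
t* = 2.012

CI: -2.90 ± 2.012 · 2.4107 = -2.90 ± 4.85 = (-7.75, 1.95)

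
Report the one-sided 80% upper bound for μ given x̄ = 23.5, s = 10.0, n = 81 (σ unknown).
μ ≤ 24.44

Upper bound (one-sided):
t* = 0.846 (one-sided for 80%)
Upper bound = x̄ + t* · s/√n = 23.5 + 0.846 · 10.0/√81 = 24.44

We are 80% confident that μ ≤ 24.44.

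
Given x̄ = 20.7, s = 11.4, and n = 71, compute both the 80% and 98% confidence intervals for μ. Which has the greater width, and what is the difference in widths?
98% CI is wider by 2.94

df = 70
80% CI: t* = 1.294, (18.95, 22.45), width = 2 · t* · s/√n = 3.50
98% CI: t* = 2.381, (17.48, 23.92), width = 2 · t* · s/√n = 6.44

The 98% CI is wider by 6.44 - 3.50 = 2.94.
Higher confidence requires a wider interval.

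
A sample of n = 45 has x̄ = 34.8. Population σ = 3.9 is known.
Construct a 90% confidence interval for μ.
(33.84, 35.76)

z-interval (σ known):
z* = 1.645 for 90% confidence

Margin of error = z* · σ/√n = 1.645 · 3.9/√45 = 0.96

CI: (34.8 - 0.96, 34.8 + 0.96) = (33.84, 35.76)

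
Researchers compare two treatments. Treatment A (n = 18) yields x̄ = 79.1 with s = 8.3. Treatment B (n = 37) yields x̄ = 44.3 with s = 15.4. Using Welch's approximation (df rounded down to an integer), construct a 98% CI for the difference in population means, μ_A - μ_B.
(27.12, 42.48)

Difference: x̄₁ - x̄₂ = 34.80
SE = √(s₁²/n₁ + s₂²/n₂) = √(8.3²/18 + 15.4²/37) = 3.1995
df = 52.32 → 52 (Welch–Satterthwaite, rounded down)
t* = 2.400

CI: 34.80 ± 2.400 · 3.1995 = 34.80 ± 7.68 = (27.12, 42.48)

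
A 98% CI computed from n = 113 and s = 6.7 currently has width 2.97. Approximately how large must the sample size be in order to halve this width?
n ≈ 452

CI width ∝ 1/√n
To reduce width by factor 2, need √n to grow by 2 → need 2² = 4 times as many samples.

Current: n = 113, width = 2.97
New: n = 452, width ≈ 1.47

Width reduced by factor of 2.97/1.47 = 2.02.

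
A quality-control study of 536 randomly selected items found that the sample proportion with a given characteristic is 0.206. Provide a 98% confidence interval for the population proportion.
(0.165, 0.247)

Proportion CI:
SE = √(p̂(1-p̂)/n) = √(0.206 · 0.794 / 536) = 0.01747

z* = 2.326
Margin = z* · SE = 2.326 · 0.01747 = 0.0406

CI: 0.206 ± 0.0406 = (0.165, 0.247)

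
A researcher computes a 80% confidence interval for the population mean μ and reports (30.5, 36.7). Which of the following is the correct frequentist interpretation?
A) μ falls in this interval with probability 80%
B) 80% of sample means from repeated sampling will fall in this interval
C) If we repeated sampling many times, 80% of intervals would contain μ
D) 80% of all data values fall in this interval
C

A) Wrong — μ is fixed; the randomness lives in the interval, not in μ.
B) Wrong — coverage applies to intervals containing μ, not to future x̄ values.
C) Correct — this is the frequentist long-run coverage interpretation.
D) Wrong — a CI is about the parameter μ, not individual data values.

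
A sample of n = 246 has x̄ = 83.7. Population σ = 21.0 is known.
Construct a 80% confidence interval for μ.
(81.98, 85.42)

z-interval (σ known):
z* = 1.282 for 80% confidence

Margin of error = z* · σ/√n = 1.282 · 21.0/√246 = 1.72

CI: (83.7 - 1.72, 83.7 + 1.72) = (81.98, 85.42)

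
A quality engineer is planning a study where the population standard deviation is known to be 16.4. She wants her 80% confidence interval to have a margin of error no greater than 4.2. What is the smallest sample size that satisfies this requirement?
n ≥ 26

For margin E ≤ 4.2:
n ≥ (z* · σ / E)²
n ≥ (1.282 · 16.4 / 4.2)²
n ≥ 25.06

Minimum n = 26 (rounding up)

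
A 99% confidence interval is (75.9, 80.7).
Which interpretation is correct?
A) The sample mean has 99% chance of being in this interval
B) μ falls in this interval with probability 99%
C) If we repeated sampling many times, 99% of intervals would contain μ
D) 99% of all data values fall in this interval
C

A) Wrong — x̄ is observed and sits in the interval by construction.
B) Wrong — μ is fixed; the randomness lives in the interval, not in μ.
C) Correct — this is the frequentist long-run coverage interpretation.
D) Wrong — a CI is about the parameter μ, not individual data values.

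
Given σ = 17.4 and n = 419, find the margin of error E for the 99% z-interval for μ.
Margin of error = 2.19

Margin of error = z* · σ/√n
= 2.576 · 17.4/√419
= 2.576 · 17.4/20.4695
= 2.19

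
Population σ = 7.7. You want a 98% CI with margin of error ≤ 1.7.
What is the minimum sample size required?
n ≥ 111

For margin E ≤ 1.7:
n ≥ (z* · σ / E)²
n ≥ (2.326 · 7.7 / 1.7)²
n ≥ 110.99

Minimum n = 111 (rounding up)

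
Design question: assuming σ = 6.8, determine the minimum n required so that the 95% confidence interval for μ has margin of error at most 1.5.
n ≥ 79

For margin E ≤ 1.5:
n ≥ (z* · σ / E)²
n ≥ (1.960 · 6.8 / 1.5)²
n ≥ 78.95

Minimum n = 79 (rounding up)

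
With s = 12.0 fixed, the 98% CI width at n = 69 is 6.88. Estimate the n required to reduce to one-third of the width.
n ≈ 621

CI width ∝ 1/√n
To reduce width by factor 3, need √n to grow by 3 → need 3² = 9 times as many samples.

Current: n = 69, width = 6.88
New: n = 621, width ≈ 2.25

Width reduced by factor of 6.88/2.25 = 3.06.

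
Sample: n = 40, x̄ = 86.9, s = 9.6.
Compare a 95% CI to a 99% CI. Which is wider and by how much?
99% CI is wider by 2.08

df = 39
95% CI: t* = 2.023, (83.83, 89.97), width = 2 · t* · s/√n = 6.14
99% CI: t* = 2.708, (82.79, 91.01), width = 2 · t* · s/√n = 8.22

The 99% CI is wider by 8.22 - 6.14 = 2.08.
Higher confidence requires a wider interval.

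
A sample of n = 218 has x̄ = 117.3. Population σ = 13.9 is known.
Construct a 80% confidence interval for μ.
(116.09, 118.51)

z-interval (σ known):
z* = 1.282 for 80% confidence

Margin of error = z* · σ/√n = 1.282 · 13.9/√218 = 1.21

CI: (117.3 - 1.21, 117.3 + 1.21) = (116.09, 118.51)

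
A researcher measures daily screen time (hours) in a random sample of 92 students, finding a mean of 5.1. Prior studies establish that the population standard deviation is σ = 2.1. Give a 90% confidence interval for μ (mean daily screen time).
(4.74, 5.46)

z-interval (σ known):
z* = 1.645 for 90% confidence

Margin of error = z* · σ/√n = 1.645 · 2.1/√92 = 0.36

CI: (5.1 - 0.36, 5.1 + 0.36) = (4.74, 5.46)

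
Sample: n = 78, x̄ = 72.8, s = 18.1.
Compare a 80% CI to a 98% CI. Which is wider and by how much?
98% CI is wider by 4.44

df = 77
80% CI: t* = 1.293, (70.15, 75.45), width = 2 · t* · s/√n = 5.30
98% CI: t* = 2.376, (67.93, 77.67), width = 2 · t* · s/√n = 9.74

The 98% CI is wider by 9.74 - 5.30 = 4.44.
Higher confidence requires a wider interval.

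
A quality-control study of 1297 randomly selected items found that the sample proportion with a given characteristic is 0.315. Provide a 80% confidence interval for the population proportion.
(0.298, 0.332)

Proportion CI:
SE = √(p̂(1-p̂)/n) = √(0.315 · 0.685 / 1297) = 0.01290

z* = 1.282
Margin = z* · SE = 1.282 · 0.01290 = 0.0165

CI: 0.315 ± 0.0165 = (0.298, 0.332)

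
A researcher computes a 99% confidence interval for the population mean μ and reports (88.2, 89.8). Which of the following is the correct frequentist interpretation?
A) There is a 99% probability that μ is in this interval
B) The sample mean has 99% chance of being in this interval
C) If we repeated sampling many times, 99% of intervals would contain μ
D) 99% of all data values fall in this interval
C

A) Wrong — μ is fixed; the randomness lives in the interval, not in μ.
B) Wrong — x̄ is observed and sits in the interval by construction.
C) Correct — this is the frequentist long-run coverage interpretation.
D) Wrong — a CI is about the parameter μ, not individual data values.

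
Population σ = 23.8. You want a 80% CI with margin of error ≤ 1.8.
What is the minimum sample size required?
n ≥ 288

For margin E ≤ 1.8:
n ≥ (z* · σ / E)²
n ≥ (1.282 · 23.8 / 1.8)²
n ≥ 287.33

Minimum n = 288 (rounding up)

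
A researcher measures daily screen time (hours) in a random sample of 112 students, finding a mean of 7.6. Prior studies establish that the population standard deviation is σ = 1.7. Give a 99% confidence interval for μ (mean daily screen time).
(7.19, 8.01)

z-interval (σ known):
z* = 2.576 for 99% confidence

Margin of error = z* · σ/√n = 2.576 · 1.7/√112 = 0.41

CI: (7.6 - 0.41, 7.6 + 0.41) = (7.19, 8.01)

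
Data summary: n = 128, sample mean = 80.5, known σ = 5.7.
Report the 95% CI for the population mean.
(79.51, 81.49)

z-interval (σ known):
z* = 1.960 for 95% confidence

Margin of error = z* · σ/√n = 1.960 · 5.7/√128 = 0.99

CI: (80.5 - 0.99, 80.5 + 0.99) = (79.51, 81.49)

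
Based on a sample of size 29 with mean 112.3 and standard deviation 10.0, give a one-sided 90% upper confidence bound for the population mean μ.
μ ≤ 114.74

Upper bound (one-sided):
t* = 1.313 (one-sided for 90%)
Upper bound = x̄ + t* · s/√n = 112.3 + 1.313 · 10.0/√29 = 114.74

We are 90% confident that μ ≤ 114.74.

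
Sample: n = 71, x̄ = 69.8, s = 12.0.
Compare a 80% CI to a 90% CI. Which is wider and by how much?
90% CI is wider by 1.06

df = 70
80% CI: t* = 1.294, (67.96, 71.64), width = 2 · t* · s/√n = 3.69
90% CI: t* = 1.667, (67.43, 72.17), width = 2 · t* · s/√n = 4.75

The 90% CI is wider by 4.75 - 3.69 = 1.06.
Higher confidence requires a wider interval.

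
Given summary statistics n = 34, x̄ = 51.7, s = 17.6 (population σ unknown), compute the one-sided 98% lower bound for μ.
μ ≥ 45.25

Lower bound (one-sided):
t* = 2.138 (one-sided for 98%)
Lower bound = x̄ - t* · s/√n = 51.7 - 2.138 · 17.6/√34 = 45.25

We are 98% confident that μ ≥ 45.25.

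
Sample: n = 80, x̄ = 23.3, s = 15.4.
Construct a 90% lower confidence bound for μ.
μ ≥ 21.08

Lower bound (one-sided):
t* = 1.292 (one-sided for 90%)
Lower bound = x̄ - t* · s/√n = 23.3 - 1.292 · 15.4/√80 = 21.08

We are 90% confident that μ ≥ 21.08.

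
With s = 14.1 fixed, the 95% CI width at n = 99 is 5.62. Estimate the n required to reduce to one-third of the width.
n ≈ 891

CI width ∝ 1/√n
To reduce width by factor 3, need √n to grow by 3 → need 3² = 9 times as many samples.

Current: n = 99, width = 5.62
New: n = 891, width ≈ 1.85

Width reduced by factor of 5.62/1.85 = 3.04.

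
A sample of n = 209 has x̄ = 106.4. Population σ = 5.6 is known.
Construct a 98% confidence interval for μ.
(105.50, 107.30)

z-interval (σ known):
z* = 2.326 for 98% confidence

Margin of error = z* · σ/√n = 2.326 · 5.6/√209 = 0.90

CI: (106.4 - 0.90, 106.4 + 0.90) = (105.50, 107.30)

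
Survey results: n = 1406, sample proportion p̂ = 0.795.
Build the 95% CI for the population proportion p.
(0.774, 0.816)

Proportion CI:
SE = √(p̂(1-p̂)/n) = √(0.795 · 0.205 / 1406) = 0.01077

z* = 1.960
Margin = z* · SE = 1.960 · 0.01077 = 0.0211

CI: 0.795 ± 0.0211 = (0.774, 0.816)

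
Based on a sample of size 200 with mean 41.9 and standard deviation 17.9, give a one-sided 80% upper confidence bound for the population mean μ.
μ ≤ 42.97

Upper bound (one-sided):
t* = 0.843 (one-sided for 80%)
Upper bound = x̄ + t* · s/√n = 41.9 + 0.843 · 17.9/√200 = 42.97

We are 80% confident that μ ≤ 42.97.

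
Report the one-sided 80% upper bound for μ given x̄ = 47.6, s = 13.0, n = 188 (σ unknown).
μ ≤ 48.40

Upper bound (one-sided):
t* = 0.844 (one-sided for 80%)
Upper bound = x̄ + t* · s/√n = 47.6 + 0.844 · 13.0/√188 = 48.40

We are 80% confident that μ ≤ 48.40.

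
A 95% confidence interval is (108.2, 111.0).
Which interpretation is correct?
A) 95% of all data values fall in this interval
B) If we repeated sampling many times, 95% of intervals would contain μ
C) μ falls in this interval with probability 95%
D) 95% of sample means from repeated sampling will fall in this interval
B

A) Wrong — a CI is about the parameter μ, not individual data values.
B) Correct — this is the frequentist long-run coverage interpretation.
C) Wrong — μ is fixed; the randomness lives in the interval, not in μ.
D) Wrong — coverage applies to intervals containing μ, not to future x̄ values.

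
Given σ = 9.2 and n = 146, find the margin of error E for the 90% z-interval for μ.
Margin of error = 1.25

Margin of error = z* · σ/√n
= 1.645 · 9.2/√146
= 1.645 · 9.2/12.0830
= 1.25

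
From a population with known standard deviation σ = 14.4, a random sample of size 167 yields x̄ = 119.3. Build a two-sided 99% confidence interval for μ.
(116.43, 122.17)

z-interval (σ known):
z* = 2.576 for 99% confidence

Margin of error = z* · σ/√n = 2.576 · 14.4/√167 = 2.87

CI: (119.3 - 2.87, 119.3 + 2.87) = (116.43, 122.17)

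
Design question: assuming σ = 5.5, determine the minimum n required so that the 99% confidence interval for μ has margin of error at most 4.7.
n ≥ 10

For margin E ≤ 4.7:
n ≥ (z* · σ / E)²
n ≥ (2.576 · 5.5 / 4.7)²
n ≥ 9.09

Minimum n = 10 (rounding up)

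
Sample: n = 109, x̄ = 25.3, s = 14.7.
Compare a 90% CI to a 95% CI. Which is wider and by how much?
95% CI is wider by 0.91

df = 108
90% CI: t* = 1.659, (22.96, 27.64), width = 2 · t* · s/√n = 4.67
95% CI: t* = 1.982, (22.51, 28.09), width = 2 · t* · s/√n = 5.58

The 95% CI is wider by 5.58 - 4.67 = 0.91.
Higher confidence requires a wider interval.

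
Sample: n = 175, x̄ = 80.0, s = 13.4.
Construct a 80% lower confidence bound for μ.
μ ≥ 79.15

Lower bound (one-sided):
t* = 0.844 (one-sided for 80%)
Lower bound = x̄ - t* · s/√n = 80.0 - 0.844 · 13.4/√175 = 79.15

We are 80% confident that μ ≥ 79.15.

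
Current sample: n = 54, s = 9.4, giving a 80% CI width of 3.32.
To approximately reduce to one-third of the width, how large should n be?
n ≈ 486

CI width ∝ 1/√n
To reduce width by factor 3, need √n to grow by 3 → need 3² = 9 times as many samples.

Current: n = 54, width = 3.32
New: n = 486, width ≈ 1.09

Width reduced by factor of 3.32/1.09 = 3.05.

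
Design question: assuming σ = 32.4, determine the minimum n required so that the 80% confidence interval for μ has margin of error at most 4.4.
n ≥ 90

For margin E ≤ 4.4:
n ≥ (z* · σ / E)²
n ≥ (1.282 · 32.4 / 4.4)²
n ≥ 89.12

Minimum n = 90 (rounding up)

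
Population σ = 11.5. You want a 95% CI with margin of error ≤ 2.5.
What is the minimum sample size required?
n ≥ 82

For margin E ≤ 2.5:
n ≥ (z* · σ / E)²
n ≥ (1.960 · 11.5 / 2.5)²
n ≥ 81.29

Minimum n = 82 (rounding up)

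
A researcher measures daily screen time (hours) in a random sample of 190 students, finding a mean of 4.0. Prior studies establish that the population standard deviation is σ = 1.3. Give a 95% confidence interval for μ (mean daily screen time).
(3.82, 4.18)

z-interval (σ known):
z* = 1.960 for 95% confidence

Margin of error = z* · σ/√n = 1.960 · 1.3/√190 = 0.18

CI: (4.0 - 0.18, 4.0 + 0.18) = (3.82, 4.18)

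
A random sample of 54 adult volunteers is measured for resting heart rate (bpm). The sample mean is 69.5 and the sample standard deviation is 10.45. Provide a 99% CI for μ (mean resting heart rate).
(65.70, 73.30)

t-interval (σ unknown):
df = n - 1 = 53
t* = 2.672 for 99% confidence

Margin of error = t* · s/√n = 2.672 · 10.45/√54 = 3.80

CI: (65.70, 73.30)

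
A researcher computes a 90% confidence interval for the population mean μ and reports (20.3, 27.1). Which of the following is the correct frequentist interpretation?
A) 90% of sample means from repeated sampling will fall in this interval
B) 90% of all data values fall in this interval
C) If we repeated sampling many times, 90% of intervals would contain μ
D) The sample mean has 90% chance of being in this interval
C

A) Wrong — coverage applies to intervals containing μ, not to future x̄ values.
B) Wrong — a CI is about the parameter μ, not individual data values.
C) Correct — this is the frequentist long-run coverage interpretation.
D) Wrong — x̄ is observed and sits in the interval by construction.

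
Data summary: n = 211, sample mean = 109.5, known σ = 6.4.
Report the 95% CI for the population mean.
(108.64, 110.36)

z-interval (σ known):
z* = 1.960 for 95% confidence

Margin of error = z* · σ/√n = 1.960 · 6.4/√211 = 0.86

CI: (109.5 - 0.86, 109.5 + 0.86) = (108.64, 110.36)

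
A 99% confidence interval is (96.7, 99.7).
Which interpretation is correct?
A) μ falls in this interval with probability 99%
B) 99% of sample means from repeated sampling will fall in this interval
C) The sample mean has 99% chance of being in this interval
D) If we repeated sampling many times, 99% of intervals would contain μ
D

A) Wrong — μ is fixed; the randomness lives in the interval, not in μ.
B) Wrong — coverage applies to intervals containing μ, not to future x̄ values.
C) Wrong — x̄ is observed and sits in the interval by construction.
D) Correct — this is the frequentist long-run coverage interpretation.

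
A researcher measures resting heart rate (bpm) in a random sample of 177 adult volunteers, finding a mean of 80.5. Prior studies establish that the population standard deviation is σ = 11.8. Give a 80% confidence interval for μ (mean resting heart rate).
(79.36, 81.64)

z-interval (σ known):
z* = 1.282 for 80% confidence

Margin of error = z* · σ/√n = 1.282 · 11.8/√177 = 1.14

CI: (80.5 - 1.14, 80.5 + 1.14) = (79.36, 81.64)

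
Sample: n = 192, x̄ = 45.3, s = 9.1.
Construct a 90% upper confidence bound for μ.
μ ≤ 46.14

Upper bound (one-sided):
t* = 1.286 (one-sided for 90%)
Upper bound = x̄ + t* · s/√n = 45.3 + 1.286 · 9.1/√192 = 46.14

We are 90% confident that μ ≤ 46.14.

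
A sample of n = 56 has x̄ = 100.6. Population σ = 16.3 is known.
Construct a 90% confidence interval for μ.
(97.02, 104.18)

z-interval (σ known):
z* = 1.645 for 90% confidence

Margin of error = z* · σ/√n = 1.645 · 16.3/√56 = 3.58

CI: (100.6 - 3.58, 100.6 + 3.58) = (97.02, 104.18)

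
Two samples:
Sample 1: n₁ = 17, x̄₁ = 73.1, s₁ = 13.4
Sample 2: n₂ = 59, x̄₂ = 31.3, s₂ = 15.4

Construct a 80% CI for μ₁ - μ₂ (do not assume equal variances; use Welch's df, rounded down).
(36.79, 46.81)

Difference: x̄₁ - x̄₂ = 41.80
SE = √(s₁²/n₁ + s₂²/n₂) = √(13.4²/17 + 15.4²/59) = 3.8186
df = 29.32 → 29 (Welch–Satterthwaite, rounded down)
t* = 1.311

CI: 41.80 ± 1.311 · 3.8186 = 41.80 ± 5.01 = (36.79, 46.81)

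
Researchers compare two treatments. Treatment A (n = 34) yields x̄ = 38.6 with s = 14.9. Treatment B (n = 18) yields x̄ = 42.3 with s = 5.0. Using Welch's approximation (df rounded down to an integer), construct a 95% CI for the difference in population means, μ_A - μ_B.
(-9.37, 1.97)

Difference: x̄₁ - x̄₂ = -3.70
SE = √(s₁²/n₁ + s₂²/n₂) = √(14.9²/34 + 5.0²/18) = 2.8140
df = 44.61 → 44 (Welch–Satterthwaite, rounded down)
t* = 2.015

CI: -3.70 ± 2.015 · 2.8140 = -3.70 ± 5.67 = (-9.37, 1.97)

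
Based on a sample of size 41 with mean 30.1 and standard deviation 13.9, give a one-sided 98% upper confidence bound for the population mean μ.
μ ≤ 34.71

Upper bound (one-sided):
t* = 2.123 (one-sided for 98%)
Upper bound = x̄ + t* · s/√n = 30.1 + 2.123 · 13.9/√41 = 34.71

We are 98% confident that μ ≤ 34.71.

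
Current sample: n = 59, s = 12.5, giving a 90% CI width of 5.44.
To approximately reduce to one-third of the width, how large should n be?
n ≈ 531

CI width ∝ 1/√n
To reduce width by factor 3, need √n to grow by 3 → need 3² = 9 times as many samples.

Current: n = 59, width = 5.44
New: n = 531, width ≈ 1.79

Width reduced by factor of 5.44/1.79 = 3.04.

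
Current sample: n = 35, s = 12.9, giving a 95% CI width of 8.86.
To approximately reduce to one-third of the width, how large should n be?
n ≈ 315

CI width ∝ 1/√n
To reduce width by factor 3, need √n to grow by 3 → need 3² = 9 times as many samples.

Current: n = 35, width = 8.86
New: n = 315, width ≈ 2.86

Width reduced by factor of 8.86/2.86 = 3.10.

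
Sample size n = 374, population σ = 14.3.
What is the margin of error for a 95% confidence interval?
Margin of error = 1.45

Margin of error = z* · σ/√n
= 1.960 · 14.3/√374
= 1.960 · 14.3/19.3391
= 1.45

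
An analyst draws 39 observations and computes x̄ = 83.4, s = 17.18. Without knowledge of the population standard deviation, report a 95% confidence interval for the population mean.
(77.83, 88.97)

t-interval (σ unknown):
df = n - 1 = 38
t* = 2.024 for 95% confidence

Margin of error = t* · s/√n = 2.024 · 17.18/√39 = 5.57

CI: (77.83, 88.97)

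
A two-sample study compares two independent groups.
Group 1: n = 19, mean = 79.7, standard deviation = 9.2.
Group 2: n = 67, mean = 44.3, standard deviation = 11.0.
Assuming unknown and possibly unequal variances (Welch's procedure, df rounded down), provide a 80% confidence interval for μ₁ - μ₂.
(32.13, 38.67)

Difference: x̄₁ - x̄₂ = 35.40
SE = √(s₁²/n₁ + s₂²/n₂) = √(9.2²/19 + 11.0²/67) = 2.5021
df = 34.03 → 34 (Welch–Satterthwaite, rounded down)
t* = 1.307

CI: 35.40 ± 1.307 · 2.5021 = 35.40 ± 3.27 = (32.13, 38.67)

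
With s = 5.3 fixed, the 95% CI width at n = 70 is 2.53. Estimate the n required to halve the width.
n ≈ 280

CI width ∝ 1/√n
To reduce width by factor 2, need √n to grow by 2 → need 2² = 4 times as many samples.

Current: n = 70, width = 2.53
New: n = 280, width ≈ 1.25

Width reduced by factor of 2.53/1.25 = 2.02.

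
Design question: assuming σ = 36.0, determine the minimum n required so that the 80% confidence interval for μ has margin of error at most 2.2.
n ≥ 441

For margin E ≤ 2.2:
n ≥ (z* · σ / E)²
n ≥ (1.282 · 36.0 / 2.2)²
n ≥ 440.08

Minimum n = 441 (rounding up)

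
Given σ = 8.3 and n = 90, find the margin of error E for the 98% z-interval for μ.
Margin of error = 2.04

Margin of error = z* · σ/√n
= 2.326 · 8.3/√90
= 2.326 · 8.3/9.4868
= 2.04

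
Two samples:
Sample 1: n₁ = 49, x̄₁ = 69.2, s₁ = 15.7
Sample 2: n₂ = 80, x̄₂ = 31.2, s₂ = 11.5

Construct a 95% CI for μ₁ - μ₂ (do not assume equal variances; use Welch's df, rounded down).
(32.86, 43.14)

Difference: x̄₁ - x̄₂ = 38.00
SE = √(s₁²/n₁ + s₂²/n₂) = √(15.7²/49 + 11.5²/80) = 2.5853
df = 79.51 → 79 (Welch–Satterthwaite, rounded down)
t* = 1.990

CI: 38.00 ± 1.990 · 2.5853 = 38.00 ± 5.14 = (32.86, 43.14)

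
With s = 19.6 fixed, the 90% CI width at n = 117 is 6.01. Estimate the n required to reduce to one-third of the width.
n ≈ 1053

CI width ∝ 1/√n
To reduce width by factor 3, need √n to grow by 3 → need 3² = 9 times as many samples.

Current: n = 117, width = 6.01
New: n = 1053, width ≈ 1.99

Width reduced by factor of 6.01/1.99 = 3.02.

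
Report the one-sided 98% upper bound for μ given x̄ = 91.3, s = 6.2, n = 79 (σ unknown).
μ ≤ 92.76

Upper bound (one-sided):
t* = 2.089 (one-sided for 98%)
Upper bound = x̄ + t* · s/√n = 91.3 + 2.089 · 6.2/√79 = 92.76

We are 98% confident that μ ≤ 92.76.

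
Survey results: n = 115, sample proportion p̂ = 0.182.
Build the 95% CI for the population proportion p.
(0.111, 0.253)

Proportion CI:
SE = √(p̂(1-p̂)/n) = √(0.182 · 0.818 / 115) = 0.03598

z* = 1.960
Margin = z* · SE = 1.960 · 0.03598 = 0.0705

CI: 0.182 ± 0.0705 = (0.111, 0.253)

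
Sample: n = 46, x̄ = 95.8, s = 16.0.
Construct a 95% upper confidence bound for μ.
μ ≤ 99.76

Upper bound (one-sided):
t* = 1.679 (one-sided for 95%)
Upper bound = x̄ + t* · s/√n = 95.8 + 1.679 · 16.0/√46 = 99.76

We are 95% confident that μ ≤ 99.76.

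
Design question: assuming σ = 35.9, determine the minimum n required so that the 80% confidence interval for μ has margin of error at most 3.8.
n ≥ 147

For margin E ≤ 3.8:
n ≥ (z* · σ / E)²
n ≥ (1.282 · 35.9 / 3.8)²
n ≥ 146.69

Minimum n = 147 (rounding up)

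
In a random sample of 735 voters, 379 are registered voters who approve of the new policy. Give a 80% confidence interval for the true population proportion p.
(0.492, 0.539)

Proportion CI:
p̂ = 379/735 = 0.51565
SE = √(p̂(1-p̂)/n) = √(0.51565 · 0.48435 / 735) = 0.01843

z* = 1.282
Margin = z* · SE = 1.282 · 0.01843 = 0.0236

CI: 0.51565 ± 0.0236 = (0.492, 0.539)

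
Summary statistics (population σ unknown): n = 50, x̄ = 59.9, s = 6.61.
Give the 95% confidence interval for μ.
(58.02, 61.78)

t-interval (σ unknown):
df = n - 1 = 49
t* = 2.010 for 95% confidence

Margin of error = t* · s/√n = 2.010 · 6.61/√50 = 1.88

CI: (58.02, 61.78)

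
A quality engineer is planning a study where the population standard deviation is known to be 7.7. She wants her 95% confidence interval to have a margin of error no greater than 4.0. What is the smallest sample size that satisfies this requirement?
n ≥ 15

For margin E ≤ 4.0:
n ≥ (z* · σ / E)²
n ≥ (1.960 · 7.7 / 4.0)²
n ≥ 14.24

Minimum n = 15 (rounding up)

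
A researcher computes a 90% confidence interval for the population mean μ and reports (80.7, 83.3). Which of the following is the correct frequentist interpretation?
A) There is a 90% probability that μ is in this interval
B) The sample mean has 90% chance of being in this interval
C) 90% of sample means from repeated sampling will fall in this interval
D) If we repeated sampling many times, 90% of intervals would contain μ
D

A) Wrong — μ is fixed; the randomness lives in the interval, not in μ.
B) Wrong — x̄ is observed and sits in the interval by construction.
C) Wrong — coverage applies to intervals containing μ, not to future x̄ values.
D) Correct — this is the frequentist long-run coverage interpretation.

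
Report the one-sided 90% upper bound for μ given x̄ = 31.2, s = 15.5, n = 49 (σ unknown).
μ ≤ 34.08

Upper bound (one-sided):
t* = 1.299 (one-sided for 90%)
Upper bound = x̄ + t* · s/√n = 31.2 + 1.299 · 15.5/√49 = 34.08

We are 90% confident that μ ≤ 34.08.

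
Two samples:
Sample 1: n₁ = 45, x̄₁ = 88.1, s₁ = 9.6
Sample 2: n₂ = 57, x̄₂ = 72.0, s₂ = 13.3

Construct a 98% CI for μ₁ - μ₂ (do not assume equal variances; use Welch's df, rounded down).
(10.73, 21.47)

Difference: x̄₁ - x̄₂ = 16.10
SE = √(s₁²/n₁ + s₂²/n₂) = √(9.6²/45 + 13.3²/57) = 2.2697
df = 99.27 → 99 (Welch–Satterthwaite, rounded down)
t* = 2.365

CI: 16.10 ± 2.365 · 2.2697 = 16.10 ± 5.37 = (10.73, 21.47)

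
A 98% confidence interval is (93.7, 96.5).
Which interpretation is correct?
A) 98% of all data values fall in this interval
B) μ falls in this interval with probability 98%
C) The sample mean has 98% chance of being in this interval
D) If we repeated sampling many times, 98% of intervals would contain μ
D

A) Wrong — a CI is about the parameter μ, not individual data values.
B) Wrong — μ is fixed; the randomness lives in the interval, not in μ.
C) Wrong — x̄ is observed and sits in the interval by construction.
D) Correct — this is the frequentist long-run coverage interpretation.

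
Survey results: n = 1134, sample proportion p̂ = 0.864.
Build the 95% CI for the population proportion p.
(0.844, 0.884)

Proportion CI:
SE = √(p̂(1-p̂)/n) = √(0.864 · 0.136 / 1134) = 0.01018

z* = 1.960
Margin = z* · SE = 1.960 · 0.01018 = 0.0200

CI: 0.864 ± 0.0200 = (0.844, 0.884)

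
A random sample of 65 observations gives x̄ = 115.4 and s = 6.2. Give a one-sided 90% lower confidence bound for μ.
μ ≥ 114.40

Lower bound (one-sided):
t* = 1.295 (one-sided for 90%)
Lower bound = x̄ - t* · s/√n = 115.4 - 1.295 · 6.2/√65 = 114.40

We are 90% confident that μ ≥ 114.40.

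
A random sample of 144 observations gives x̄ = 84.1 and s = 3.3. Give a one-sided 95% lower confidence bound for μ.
μ ≥ 83.64

Lower bound (one-sided):
t* = 1.656 (one-sided for 95%)
Lower bound = x̄ - t* · s/√n = 84.1 - 1.656 · 3.3/√144 = 83.64

We are 95% confident that μ ≥ 83.64.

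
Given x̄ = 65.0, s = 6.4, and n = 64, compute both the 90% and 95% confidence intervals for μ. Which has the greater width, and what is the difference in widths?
95% CI is wider by 0.53

df = 63
90% CI: t* = 1.669, (63.66, 66.34), width = 2 · t* · s/√n = 2.67
95% CI: t* = 1.998, (63.40, 66.60), width = 2 · t* · s/√n = 3.20

The 95% CI is wider by 3.20 - 2.67 = 0.53.
Higher confidence requires a wider interval.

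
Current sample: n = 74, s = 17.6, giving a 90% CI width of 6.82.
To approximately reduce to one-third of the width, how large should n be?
n ≈ 666

CI width ∝ 1/√n
To reduce width by factor 3, need √n to grow by 3 → need 3² = 9 times as many samples.

Current: n = 74, width = 6.82
New: n = 666, width ≈ 2.25

Width reduced by factor of 6.82/2.25 = 3.03.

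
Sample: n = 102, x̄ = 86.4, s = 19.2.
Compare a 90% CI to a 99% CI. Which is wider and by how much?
99% CI is wider by 3.67

df = 101
90% CI: t* = 1.660, (83.24, 89.56), width = 2 · t* · s/√n = 6.31
99% CI: t* = 2.625, (81.41, 91.39), width = 2 · t* · s/√n = 9.98

The 99% CI is wider by 9.98 - 6.31 = 3.67.
Higher confidence requires a wider interval.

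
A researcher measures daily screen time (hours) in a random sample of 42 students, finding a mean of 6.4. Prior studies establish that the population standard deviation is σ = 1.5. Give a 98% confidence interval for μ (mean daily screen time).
(5.86, 6.94)

z-interval (σ known):
z* = 2.326 for 98% confidence

Margin of error = z* · σ/√n = 2.326 · 1.5/√42 = 0.54

CI: (6.4 - 0.54, 6.4 + 0.54) = (5.86, 6.94)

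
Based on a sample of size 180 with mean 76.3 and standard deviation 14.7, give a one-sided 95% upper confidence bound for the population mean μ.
μ ≤ 78.11

Upper bound (one-sided):
t* = 1.653 (one-sided for 95%)
Upper bound = x̄ + t* · s/√n = 76.3 + 1.653 · 14.7/√180 = 78.11

We are 95% confident that μ ≤ 78.11.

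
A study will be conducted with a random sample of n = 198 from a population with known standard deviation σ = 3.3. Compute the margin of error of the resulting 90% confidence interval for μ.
Margin of error = 0.39

Margin of error = z* · σ/√n
= 1.645 · 3.3/√198
= 1.645 · 3.3/14.0712
= 0.39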